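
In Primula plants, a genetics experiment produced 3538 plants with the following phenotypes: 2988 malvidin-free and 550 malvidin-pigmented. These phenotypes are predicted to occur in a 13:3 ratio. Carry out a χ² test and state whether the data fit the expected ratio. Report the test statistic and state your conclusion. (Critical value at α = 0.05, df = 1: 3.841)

Total ratio parts = 16. Expected numbers out of 3538:
  malvidin-free: 3538 × 13/16 = 2874.625
  malvidin-pigmented: 3538 × 3/16 = 663.375
χ² = Σ (O − E)² / E
  malvidin-free: (2988 − 2874.625)² / 2874.625 = 4.4715
  malvidin-pigmented: (550 − 663.375)² / 663.375 = 19.3765
χ² = 4.4715 + 19.3765 = 23.848
Degrees of freedom = 2 − 1 = 1; critical value at α = 0.05 is 3.841.
Since 23.848 > 3.841, we reject the null hypothesis — the data do not fit the 13:3 ratio.

23.848; not consistent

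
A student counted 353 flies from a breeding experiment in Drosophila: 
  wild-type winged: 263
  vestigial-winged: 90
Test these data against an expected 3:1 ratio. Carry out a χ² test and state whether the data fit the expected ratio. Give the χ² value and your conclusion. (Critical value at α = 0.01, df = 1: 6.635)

0.046; consistent

Expected counts for N = 353 under a 3:1 ratio (total parts = 4):
  wild-type winged: 353 × 3/4 = 264.75
  vestigial-winged: 353 × 1/4 = 88.25
χ² = Σ (O − E)² / E
  wild-type winged: (263 − 264.75)² / 264.75 = 0.0116
  vestigial-winged: (90 − 88.25)² / 88.25 = 0.0347
χ² = 0.0116 + 0.0347 = 0.0463 ≈ 0.046
Degrees of freedom = 2 − 1 = 1; critical value at α = 0.01 is 6.635.
Since 0.046 < 6.635, we fail to reject the null hypothesis — the data are consistent with the 3:1 ratio.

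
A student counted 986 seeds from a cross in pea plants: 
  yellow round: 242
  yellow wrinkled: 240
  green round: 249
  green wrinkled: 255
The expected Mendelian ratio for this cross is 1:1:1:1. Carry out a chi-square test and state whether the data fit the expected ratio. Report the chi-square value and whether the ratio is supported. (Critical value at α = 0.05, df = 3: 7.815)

The 1:1:1:1 ratio has 4 parts, so with N = 986 the expected counts are:
  yellow round: 986 × 1/4 = 246.5
  yellow wrinkled: 986 × 1/4 = 246.5
  green round: 986 × 1/4 = 246.5
  green wrinkled: 986 × 1/4 = 246.5
χ² = Σ (O − E)² / E
  yellow round: (242 − 246.5)² / 246.5 = 0.0822
  yellow wrinkled: (240 − 246.5)² / 246.5 = 0.1714
  green round: (249 − 246.5)² / 246.5 = 0.0254
  green wrinkled: (255 − 246.5)² / 246.5 = 0.2931
χ² = 0.0822 + 0.1714 + 0.0254 + 0.2931 = 0.5721 ≈ 0.572
Degrees of freedom = 4 − 1 = 3; critical value at α = 0.05 is 7.815.
Since 0.572 < 7.815, we fail to reject the null hypothesis — the data are consistent with the 1:1:1:1 ratio.

0.572; consistent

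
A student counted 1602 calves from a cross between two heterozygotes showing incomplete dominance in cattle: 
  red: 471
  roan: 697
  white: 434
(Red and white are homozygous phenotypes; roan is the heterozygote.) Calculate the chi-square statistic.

28.715

With incomplete dominance, a heterozygote × heterozygote cross gives a 1:2:1 phenotypic ratio.
Total ratio parts = 4. Expected numbers out of 1602:
  red: 1602 × 1/4 = 400.5
  roan: 1602 × 2/4 = 801
  white: 1602 × 1/4 = 400.5
χ² = Σ (O − E)² / E
  red: (471 − 400.5)² / 400.5 = 12.4101
  roan: (697 − 801)² / 801 = 13.5031
  white: (434 − 400.5)² / 400.5 = 2.8021
χ² = 12.4101 + 13.5031 + 2.8021 = 28.7153 ≈ 28.715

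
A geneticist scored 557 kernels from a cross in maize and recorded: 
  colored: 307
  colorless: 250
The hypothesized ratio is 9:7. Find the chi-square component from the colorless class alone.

Expected counts for N = 557 under a 9:7 ratio (total parts = 16):
  colored: 557 × 9/16 = 313.3125
  colorless: 557 × 7/16 = 243.6875
Contribution of colorless: (250 − 243.6875)² / 243.6875 = 0.1635

0.164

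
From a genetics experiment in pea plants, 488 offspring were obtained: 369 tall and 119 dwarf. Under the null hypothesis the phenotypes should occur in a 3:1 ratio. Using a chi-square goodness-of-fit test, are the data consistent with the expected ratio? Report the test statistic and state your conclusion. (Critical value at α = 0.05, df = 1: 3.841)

0.098; consistent

Total ratio parts = 4. Expected numbers out of 488:
  tall: 488 × 3/4 = 366
  dwarf: 488 × 1/4 = 122
χ² = Σ (O − E)² / E
  tall: (369 − 366)² / 366 = 0.0246
  dwarf: (119 − 122)² / 122 = 0.0738
χ² = 0.0246 + 0.0738 = 0.0984 ≈ 0.098
Degrees of freedom = 2 − 1 = 1; critical value at α = 0.05 is 3.841.
Since 0.098 < 3.841, we fail to reject the null hypothesis — the data are consistent with the 3:1 ratio.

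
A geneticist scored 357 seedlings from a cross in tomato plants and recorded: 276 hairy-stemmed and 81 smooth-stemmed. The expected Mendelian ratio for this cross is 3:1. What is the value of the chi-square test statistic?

The 3:1 ratio has 4 parts, so with N = 357 the expected counts are:
  hairy-stemmed: 357 × 3/4 = 267.75
  smooth-stemmed: 357 × 1/4 = 89.25
χ² = Σ (O − E)² / E
  hairy-stemmed: (276 − 267.75)² / 267.75 = 0.2542
  smooth-stemmed: (81 − 89.25)² / 89.25 = 0.7626
χ² = 0.2542 + 0.7626 = 1.0168 ≈ 1.017

1.017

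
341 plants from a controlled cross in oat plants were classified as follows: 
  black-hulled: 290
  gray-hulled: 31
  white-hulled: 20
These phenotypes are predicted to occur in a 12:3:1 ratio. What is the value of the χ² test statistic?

The 12:3:1 ratio has 16 parts, so with N = 341 the expected counts are:
  black-hulled: 341 × 12/16 = 255.75
  gray-hulled: 341 × 3/16 = 63.9375
  white-hulled: 341 × 1/16 = 21.3125
χ² = Σ (O − E)² / E
  black-hulled: (290 − 255.75)² / 255.75 = 4.5868
  gray-hulled: (31 − 63.9375)² / 63.9375 = 16.9678
  white-hulled: (20 − 21.3125)² / 21.3125 = 0.0808
χ² = 4.5868 + 16.9678 + 0.0808 = 21.6354 ≈ 21.635

21.635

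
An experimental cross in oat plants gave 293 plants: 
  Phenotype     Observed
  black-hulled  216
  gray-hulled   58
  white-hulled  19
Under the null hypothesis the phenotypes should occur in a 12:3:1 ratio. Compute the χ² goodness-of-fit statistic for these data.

Total ratio parts = 16. Expected numbers out of 293:
  black-hulled: 293 × 12/16 = 219.75
  gray-hulled: 293 × 3/16 = 54.9375
  white-hulled: 293 × 1/16 = 18.3125
χ² = Σ (O − E)² / E
  black-hulled: (216 − 219.75)² / 219.75 = 0.0640
  gray-hulled: (58 − 54.9375)² / 54.9375 = 0.1707
  white-hulled: (19 − 18.3125)² / 18.3125 = 0.0258
χ² = 0.0640 + 0.1707 + 0.0258 = 0.2605 ≈ 0.261

0.261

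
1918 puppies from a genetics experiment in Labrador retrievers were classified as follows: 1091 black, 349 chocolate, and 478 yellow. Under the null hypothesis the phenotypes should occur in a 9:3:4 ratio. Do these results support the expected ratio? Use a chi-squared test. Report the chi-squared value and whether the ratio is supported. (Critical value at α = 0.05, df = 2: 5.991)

0.455; consistent

Under the 9:3:4 hypothesis (Σ ratio = 16, N = 1918):
  black: 1918 × 9/16 = 1078.875
  chocolate: 1918 × 3/16 = 359.625
  yellow: 1918 × 4/16 = 479.5
χ² = Σ (O − E)² / E
  black: (1091 − 1078.875)² / 1078.875 = 0.1363
  chocolate: (349 − 359.625)² / 359.625 = 0.3139
  yellow: (478 − 479.5)² / 479.5 = 0.0047
χ² = 0.1363 + 0.3139 + 0.0047 = 0.4549 ≈ 0.455
Degrees of freedom = 3 − 1 = 2; critical value at α = 0.05 is 5.991.
Since 0.455 < 5.991, we fail to reject the null hypothesis — the data are consistent with the 9:3:4 ratio.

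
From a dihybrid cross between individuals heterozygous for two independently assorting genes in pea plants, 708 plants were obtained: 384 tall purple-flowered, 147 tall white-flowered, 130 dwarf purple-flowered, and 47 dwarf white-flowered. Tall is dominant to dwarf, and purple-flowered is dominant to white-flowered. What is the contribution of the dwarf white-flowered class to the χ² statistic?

A dihybrid F₂ with independent assortment and complete dominance at both loci gives a 9:3:3:1 phenotypic ratio.
The 9:3:3:1 ratio has 16 parts, so with N = 708 the expected counts are:
  tall purple-flowered: 708 × 9/16 = 398.25
  tall white-flowered: 708 × 3/16 = 132.75
  dwarf purple-flowered: 708 × 3/16 = 132.75
  dwarf white-flowered: 708 × 1/16 = 44.25
Contribution of dwarf white-flowered: (47 − 44.25)² / 44.25 = 0.1709

0.171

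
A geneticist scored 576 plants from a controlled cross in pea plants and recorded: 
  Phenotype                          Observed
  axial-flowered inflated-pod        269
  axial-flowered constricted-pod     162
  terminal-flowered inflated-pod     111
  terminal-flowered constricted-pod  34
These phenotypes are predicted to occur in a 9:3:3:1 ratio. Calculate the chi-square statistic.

Expected counts for N = 576 under a 9:3:3:1 ratio (total parts = 16):
  axial-flowered inflated-pod: 576 × 9/16 = 324
  axial-flowered constricted-pod: 576 × 3/16 = 108
  terminal-flowered inflated-pod: 576 × 3/16 = 108
  terminal-flowered constricted-pod: 576 × 1/16 = 36
χ² = Σ (O − E)² / E
  axial-flowered inflated-pod: (269 − 324)² / 324 = 9.3364
  axial-flowered constricted-pod: (162 − 108)² / 108 = 27.0000
  terminal-flowered inflated-pod: (111 − 108)² / 108 = 0.0833
  terminal-flowered constricted-pod: (34 − 36)² / 36 = 0.1111
χ² = 9.3364 + 27.0000 + 0.0833 + 0.1111 = 36.5308 ≈ 36.531

36.531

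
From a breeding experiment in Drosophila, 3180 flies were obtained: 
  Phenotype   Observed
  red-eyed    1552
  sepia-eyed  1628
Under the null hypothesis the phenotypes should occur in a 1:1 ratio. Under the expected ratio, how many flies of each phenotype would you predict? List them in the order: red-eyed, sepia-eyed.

Expected counts for N = 3180 under a 1:1 ratio (total parts = 2):
  red-eyed: 3180 × 1/2 = 1590
  sepia-eyed: 3180 × 1/2 = 1590

1590, 1590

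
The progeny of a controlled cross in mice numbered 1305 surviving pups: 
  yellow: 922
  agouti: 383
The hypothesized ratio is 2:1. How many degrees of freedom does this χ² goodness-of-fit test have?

A goodness-of-fit test with 2 phenotype classes has df = 2 − 1 = 1.

1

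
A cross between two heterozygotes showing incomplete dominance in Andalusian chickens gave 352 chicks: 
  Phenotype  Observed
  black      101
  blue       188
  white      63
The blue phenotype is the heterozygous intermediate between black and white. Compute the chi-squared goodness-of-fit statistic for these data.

9.841

With incomplete dominance, a heterozygote × heterozygote cross gives a 1:2:1 phenotypic ratio.
Expected counts for N = 352 under a 1:2:1 ratio (total parts = 4):
  black: 352 × 1/4 = 88
  blue: 352 × 2/4 = 176
  white: 352 × 1/4 = 88
χ² = Σ (O − E)² / E
  black: (101 − 88)² / 88 = 1.9205
  blue: (188 − 176)² / 176 = 0.8182
  white: (63 − 88)² / 88 = 7.1023
χ² = 1.9205 + 0.8182 + 7.1023 = 9.841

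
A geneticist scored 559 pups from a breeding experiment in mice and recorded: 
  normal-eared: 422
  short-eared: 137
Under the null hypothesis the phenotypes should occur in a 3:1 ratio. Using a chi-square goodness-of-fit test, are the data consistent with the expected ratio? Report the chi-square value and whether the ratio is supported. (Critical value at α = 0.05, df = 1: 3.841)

0.072; consistent

Under the 3:1 hypothesis (Σ ratio = 4, N = 559):
  normal-eared: 559 × 3/4 = 419.25
  short-eared: 559 × 1/4 = 139.75
χ² = Σ (O − E)² / E
  normal-eared: (422 − 419.25)² / 419.25 = 0.0180
  short-eared: (137 − 139.75)² / 139.75 = 0.0541
χ² = 0.0180 + 0.0541 = 0.0721 ≈ 0.072
Degrees of freedom = 2 − 1 = 1; critical value at α = 0.05 is 3.841.
Since 0.072 < 3.841, we fail to reject the null hypothesis — the data are consistent with the 3:1 ratio.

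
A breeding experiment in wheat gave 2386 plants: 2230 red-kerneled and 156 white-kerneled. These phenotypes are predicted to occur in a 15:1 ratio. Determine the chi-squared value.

0.338

The 15:1 ratio has 16 parts, so with N = 2386 the expected counts are:
  red-kerneled: 2386 × 15/16 = 2236.875
  white-kerneled: 2386 × 1/16 = 149.125
χ² = Σ (O − E)² / E
  red-kerneled: (2230 − 2236.875)² / 2236.875 = 0.0211
  white-kerneled: (156 − 149.125)² / 149.125 = 0.3170
χ² = 0.0211 + 0.3170 = 0.3381 ≈ 0.338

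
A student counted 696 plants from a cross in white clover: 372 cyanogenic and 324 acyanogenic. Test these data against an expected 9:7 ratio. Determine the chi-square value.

Under the 9:7 hypothesis (Σ ratio = 16, N = 696):
  cyanogenic: 696 × 9/16 = 391.5
  acyanogenic: 696 × 7/16 = 304.5
χ² = Σ (O − E)² / E
  cyanogenic: (372 − 391.5)² / 391.5 = 0.9713
  acyanogenic: (324 − 304.5)² / 304.5 = 1.2488
χ² = 0.9713 + 1.2488 = 2.2201 ≈ 2.220

2.220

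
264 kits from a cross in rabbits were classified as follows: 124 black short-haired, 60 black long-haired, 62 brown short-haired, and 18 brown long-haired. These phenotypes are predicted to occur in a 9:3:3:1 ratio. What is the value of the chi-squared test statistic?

Total ratio parts = 16. Expected numbers out of 264:
  black short-haired: 264 × 9/16 = 148.5
  black long-haired: 264 × 3/16 = 49.5
  brown short-haired: 264 × 3/16 = 49.5
  brown long-haired: 264 × 1/16 = 16.5
χ² = Σ (O − E)² / E
  black short-haired: (124 − 148.5)² / 148.5 = 4.0421
  black long-haired: (60 − 49.5)² / 49.5 = 2.2273
  brown short-haired: (62 − 49.5)² / 49.5 = 3.1566
  brown long-haired: (18 − 16.5)² / 16.5 = 0.1364
χ² = 4.0421 + 2.2273 + 3.1566 + 0.1364 = 9.5624 ≈ 9.562

9.562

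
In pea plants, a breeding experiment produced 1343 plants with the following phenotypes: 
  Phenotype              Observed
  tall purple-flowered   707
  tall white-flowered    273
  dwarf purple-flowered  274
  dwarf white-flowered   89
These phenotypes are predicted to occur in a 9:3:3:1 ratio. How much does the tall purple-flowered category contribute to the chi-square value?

3.106

The 9:3:3:1 ratio has 16 parts, so with N = 1343 the expected counts are:
  tall purple-flowered: 1343 × 9/16 = 755.4375
  tall white-flowered: 1343 × 3/16 = 251.8125
  dwarf purple-flowered: 1343 × 3/16 = 251.8125
  dwarf white-flowered: 1343 × 1/16 = 83.9375
Contribution of tall purple-flowered: (707 − 755.4375)² / 755.4375 = 3.1057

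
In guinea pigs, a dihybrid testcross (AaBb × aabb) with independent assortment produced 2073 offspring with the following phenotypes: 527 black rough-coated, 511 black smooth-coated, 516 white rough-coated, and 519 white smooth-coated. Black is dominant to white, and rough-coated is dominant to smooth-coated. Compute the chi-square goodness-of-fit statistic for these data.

A dihybrid testcross with independent assortment gives a 1:1:1:1 ratio.
Under the 1:1:1:1 hypothesis (Σ ratio = 4, N = 2073):
  black rough-coated: 2073 × 1/4 = 518.25
  black smooth-coated: 2073 × 1/4 = 518.25
  white rough-coated: 2073 × 1/4 = 518.25
  white smooth-coated: 2073 × 1/4 = 518.25
χ² = Σ (O − E)² / E
  black rough-coated: (527 − 518.25)² / 518.25 = 0.1477
  black smooth-coated: (511 − 518.25)² / 518.25 = 0.1014
  white rough-coated: (516 − 518.25)² / 518.25 = 0.0098
  white smooth-coated: (519 − 518.25)² / 518.25 = 0.0011
χ² = 0.1477 + 0.1014 + 0.0098 + 0.0011 = 0.260

0.260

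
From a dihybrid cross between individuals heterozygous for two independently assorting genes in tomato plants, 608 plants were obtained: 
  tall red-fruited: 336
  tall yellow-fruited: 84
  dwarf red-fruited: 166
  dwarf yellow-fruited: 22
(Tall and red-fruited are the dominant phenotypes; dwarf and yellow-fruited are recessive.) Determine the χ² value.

A dihybrid F₂ with independent assortment and complete dominance at both loci gives a 9:3:3:1 phenotypic ratio.
Expected counts for N = 608 under a 9:3:3:1 ratio (total parts = 16):
  tall red-fruited: 608 × 9/16 = 342
  tall yellow-fruited: 608 × 3/16 = 114
  dwarf red-fruited: 608 × 3/16 = 114
  dwarf yellow-fruited: 608 × 1/16 = 38
χ² = Σ (O − E)² / E
  tall red-fruited: (336 − 342)² / 342 = 0.1053
  tall yellow-fruited: (84 − 114)² / 114 = 7.8947
  dwarf red-fruited: (166 − 114)² / 114 = 23.7193
  dwarf yellow-fruited: (22 − 38)² / 38 = 6.7368
χ² = 0.1053 + 7.8947 + 23.7193 + 6.7368 = 38.4561 ≈ 38.456

38.456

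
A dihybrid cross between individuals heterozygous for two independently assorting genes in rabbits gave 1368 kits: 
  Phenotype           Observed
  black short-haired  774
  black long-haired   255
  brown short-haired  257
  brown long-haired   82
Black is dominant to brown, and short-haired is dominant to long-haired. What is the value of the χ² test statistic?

0.179

A dihybrid F₂ with independent assortment and complete dominance at both loci gives a 9:3:3:1 phenotypic ratio.
Under the 9:3:3:1 hypothesis (Σ ratio = 16, N = 1368):
  black short-haired: 1368 × 9/16 = 769.5
  black long-haired: 1368 × 3/16 = 256.5
  brown short-haired: 1368 × 3/16 = 256.5
  brown long-haired: 1368 × 1/16 = 85.5
χ² = Σ (O − E)² / E
  black short-haired: (774 − 769.5)² / 769.5 = 0.0263
  black long-haired: (255 − 256.5)² / 256.5 = 0.0088
  brown short-haired: (257 − 256.5)² / 256.5 = 0.0010
  brown long-haired: (82 − 85.5)² / 85.5 = 0.1433
χ² = 0.0263 + 0.0088 + 0.0010 + 0.1433 = 0.1794 ≈ 0.179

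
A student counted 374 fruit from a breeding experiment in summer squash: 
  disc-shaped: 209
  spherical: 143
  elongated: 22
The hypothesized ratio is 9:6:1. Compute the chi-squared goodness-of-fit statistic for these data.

0.144

Under the 9:6:1 hypothesis (Σ ratio = 16, N = 374):
  disc-shaped: 374 × 9/16 = 210.375
  spherical: 374 × 6/16 = 140.25
  elongated: 374 × 1/16 = 23.375
χ² = Σ (O − E)² / E
  disc-shaped: (209 − 210.375)² / 210.375 = 0.0090
  spherical: (143 − 140.25)² / 140.25 = 0.0539
  elongated: (22 − 23.375)² / 23.375 = 0.0809
χ² = 0.0090 + 0.0539 + 0.0809 = 0.1438 ≈ 0.144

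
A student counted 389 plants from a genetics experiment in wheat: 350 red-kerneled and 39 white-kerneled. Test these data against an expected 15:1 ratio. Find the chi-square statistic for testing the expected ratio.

9.464

Total ratio parts = 16. Expected numbers out of 389:
  red-kerneled: 389 × 15/16 = 364.6875
  white-kerneled: 389 × 1/16 = 24.3125
χ² = Σ (O − E)² / E
  red-kerneled: (350 − 364.6875)² / 364.6875 = 0.5915
  white-kerneled: (39 − 24.3125)² / 24.3125 = 8.8729
χ² = 0.5915 + 8.8729 = 9.4644 ≈ 9.464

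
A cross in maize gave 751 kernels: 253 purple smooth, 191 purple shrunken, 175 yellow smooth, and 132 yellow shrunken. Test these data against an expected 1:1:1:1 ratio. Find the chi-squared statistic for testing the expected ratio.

Under the 1:1:1:1 hypothesis (Σ ratio = 4, N = 751):
  purple smooth: 751 × 1/4 = 187.75
  purple shrunken: 751 × 1/4 = 187.75
  yellow smooth: 751 × 1/4 = 187.75
  yellow shrunken: 751 × 1/4 = 187.75
χ² = Σ (O − E)² / E
  purple smooth: (253 − 187.75)² / 187.75 = 22.6768
  purple shrunken: (191 − 187.75)² / 187.75 = 0.0563
  yellow smooth: (175 − 187.75)² / 187.75 = 0.8658
  yellow shrunken: (132 − 187.75)² / 187.75 = 16.5543
χ² = 22.6768 + 0.0563 + 0.8658 + 16.5543 = 40.1532 ≈ 40.153

40.153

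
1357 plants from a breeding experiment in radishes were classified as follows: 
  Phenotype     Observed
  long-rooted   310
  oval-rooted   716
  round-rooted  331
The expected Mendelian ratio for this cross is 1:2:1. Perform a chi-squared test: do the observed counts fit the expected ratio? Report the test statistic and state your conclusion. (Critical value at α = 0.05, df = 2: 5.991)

4.795; consistent

Expected counts for N = 1357 under a 1:2:1 ratio (total parts = 4):
  long-rooted: 1357 × 1/4 = 339.25
  oval-rooted: 1357 × 2/4 = 678.5
  round-rooted: 1357 × 1/4 = 339.25
χ² = Σ (O − E)² / E
  long-rooted: (310 − 339.25)² / 339.25 = 2.5219
  oval-rooted: (716 − 678.5)² / 678.5 = 2.0726
  round-rooted: (331 − 339.25)² / 339.25 = 0.2006
χ² = 2.5219 + 2.0726 + 0.2006 = 4.7951 ≈ 4.795
Degrees of freedom = 3 − 1 = 2; critical value at α = 0.05 is 5.991.
Since 4.795 < 5.991, we fail to reject the null hypothesis — the data are consistent with the 1:2:1 ratio.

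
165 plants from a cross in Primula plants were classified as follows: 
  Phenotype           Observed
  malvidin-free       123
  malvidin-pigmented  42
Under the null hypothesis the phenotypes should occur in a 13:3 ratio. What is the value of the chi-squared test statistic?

Total ratio parts = 16. Expected numbers out of 165:
  malvidin-free: 165 × 13/16 = 134.0625
  malvidin-pigmented: 165 × 3/16 = 30.9375
χ² = Σ (O − E)² / E
  malvidin-free: (123 − 134.0625)² / 134.0625 = 0.9128
  malvidin-pigmented: (42 − 30.9375)² / 30.9375 = 3.9557
χ² = 0.9128 + 3.9557 = 4.8685 ≈ 4.869

4.869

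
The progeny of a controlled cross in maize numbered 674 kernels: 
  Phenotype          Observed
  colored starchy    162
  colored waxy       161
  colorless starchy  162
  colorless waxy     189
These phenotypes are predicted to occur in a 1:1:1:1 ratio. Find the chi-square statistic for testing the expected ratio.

The 1:1:1:1 ratio has 4 parts, so with N = 674 the expected counts are:
  colored starchy: 674 × 1/4 = 168.5
  colored waxy: 674 × 1/4 = 168.5
  colorless starchy: 674 × 1/4 = 168.5
  colorless waxy: 674 × 1/4 = 168.5
χ² = Σ (O − E)² / E
  colored starchy: (162 − 168.5)² / 168.5 = 0.2507
  colored waxy: (161 − 168.5)² / 168.5 = 0.3338
  colorless starchy: (162 − 168.5)² / 168.5 = 0.2507
  colorless waxy: (189 − 168.5)² / 168.5 = 2.4941
χ² = 0.2507 + 0.3338 + 0.2507 + 2.4941 = 3.3293 ≈ 3.329

3.329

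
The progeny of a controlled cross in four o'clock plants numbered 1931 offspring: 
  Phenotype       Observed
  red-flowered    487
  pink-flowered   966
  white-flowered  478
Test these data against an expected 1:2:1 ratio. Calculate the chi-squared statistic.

0.084

Total ratio parts = 4. Expected numbers out of 1931:
  red-flowered: 1931 × 1/4 = 482.75
  pink-flowered: 1931 × 2/4 = 965.5
  white-flowered: 1931 × 1/4 = 482.75
χ² = Σ (O − E)² / E
  red-flowered: (487 − 482.75)² / 482.75 = 0.0374
  pink-flowered: (966 − 965.5)² / 965.5 = 0.0003
  white-flowered: (478 − 482.75)² / 482.75 = 0.0467
χ² = 0.0374 + 0.0003 + 0.0467 = 0.0844 ≈ 0.084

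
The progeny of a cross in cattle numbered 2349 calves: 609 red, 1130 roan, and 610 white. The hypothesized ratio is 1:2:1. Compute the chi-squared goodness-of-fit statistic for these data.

Under the 1:2:1 hypothesis (Σ ratio = 4, N = 2349):
  red: 2349 × 1/4 = 587.25
  roan: 2349 × 2/4 = 1174.5
  white: 2349 × 1/4 = 587.25
χ² = Σ (O − E)² / E
  red: (609 − 587.25)² / 587.25 = 0.8056
  roan: (1130 − 1174.5)² / 1174.5 = 1.6860
  white: (610 − 587.25)² / 587.25 = 0.8813
χ² = 0.8056 + 1.6860 + 0.8813 = 3.3729 ≈ 3.373

3.373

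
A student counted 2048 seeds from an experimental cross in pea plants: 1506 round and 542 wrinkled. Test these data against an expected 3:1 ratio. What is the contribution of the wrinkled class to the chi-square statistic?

1.758

The 3:1 ratio has 4 parts, so with N = 2048 the expected counts are:
  round: 2048 × 3/4 = 1536
  wrinkled: 2048 × 1/4 = 512
Contribution of wrinkled: (542 − 512)² / 512 = 1.7578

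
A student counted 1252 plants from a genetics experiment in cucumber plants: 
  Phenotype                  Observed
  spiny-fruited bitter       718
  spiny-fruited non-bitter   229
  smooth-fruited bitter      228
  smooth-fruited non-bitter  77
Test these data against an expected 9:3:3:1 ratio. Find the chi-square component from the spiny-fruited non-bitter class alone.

0.141

Total ratio parts = 16. Expected numbers out of 1252:
  spiny-fruited bitter: 1252 × 9/16 = 704.25
  spiny-fruited non-bitter: 1252 × 3/16 = 234.75
  smooth-fruited bitter: 1252 × 3/16 = 234.75
  smooth-fruited non-bitter: 1252 × 1/16 = 78.25
Contribution of spiny-fruited non-bitter: (229 − 234.75)² / 234.75 = 0.1408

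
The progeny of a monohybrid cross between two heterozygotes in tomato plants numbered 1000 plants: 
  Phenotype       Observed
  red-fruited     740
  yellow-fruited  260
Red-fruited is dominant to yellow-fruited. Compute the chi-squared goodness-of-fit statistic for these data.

0.533

For a monohybrid cross between heterozygotes with complete dominance, the expected phenotypic ratio is 3:1.
The 3:1 ratio has 4 parts, so with N = 1000 the expected counts are:
  red-fruited: 1000 × 3/4 = 750
  yellow-fruited: 1000 × 1/4 = 250
χ² = Σ (O − E)² / E
  red-fruited: (740 − 750)² / 750 = 0.1333
  yellow-fruited: (260 − 250)² / 250 = 0.4000
χ² = 0.1333 + 0.4000 = 0.5333 ≈ 0.533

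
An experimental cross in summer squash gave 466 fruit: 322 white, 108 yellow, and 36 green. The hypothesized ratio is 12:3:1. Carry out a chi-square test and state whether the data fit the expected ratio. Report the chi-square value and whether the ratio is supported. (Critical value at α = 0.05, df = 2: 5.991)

8.655; not consistent

Under the 12:3:1 hypothesis (Σ ratio = 16, N = 466):
  white: 466 × 12/16 = 349.5
  yellow: 466 × 3/16 = 87.375
  green: 466 × 1/16 = 29.125
χ² = Σ (O − E)² / E
  white: (322 − 349.5)² / 349.5 = 2.1638
  yellow: (108 − 87.375)² / 87.375 = 4.8686
  green: (36 − 29.125)² / 29.125 = 1.6229
χ² = 2.1638 + 4.8686 + 1.6229 = 8.6553 ≈ 8.655
Degrees of freedom = 3 − 1 = 2; critical value at α = 0.05 is 5.991.
Since 8.655 > 5.991, we reject the null hypothesis — the data do not fit the 12:3:1 ratio.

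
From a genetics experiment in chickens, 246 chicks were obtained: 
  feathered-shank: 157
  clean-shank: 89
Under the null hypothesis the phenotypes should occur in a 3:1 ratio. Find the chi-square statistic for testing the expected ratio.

16.396

The 3:1 ratio has 4 parts, so with N = 246 the expected counts are:
  feathered-shank: 246 × 3/4 = 184.5
  clean-shank: 246 × 1/4 = 61.5
χ² = Σ (O − E)² / E
  feathered-shank: (157 − 184.5)² / 184.5 = 4.0989
  clean-shank: (89 − 61.5)² / 61.5 = 12.2967
χ² = 4.0989 + 12.2967 = 16.3956 ≈ 16.396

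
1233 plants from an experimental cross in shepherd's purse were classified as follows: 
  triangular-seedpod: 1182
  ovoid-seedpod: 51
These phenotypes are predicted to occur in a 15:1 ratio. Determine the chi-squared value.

The 15:1 ratio has 16 parts, so with N = 1233 the expected counts are:
  triangular-seedpod: 1233 × 15/16 = 1155.9375
  ovoid-seedpod: 1233 × 1/16 = 77.0625
χ² = Σ (O − E)² / E
  triangular-seedpod: (1182 − 1155.9375)² / 1155.9375 = 0.5876
  ovoid-seedpod: (51 − 77.0625)² / 77.0625 = 8.8143
χ² = 0.5876 + 8.8143 = 9.4019 ≈ 9.402

9.402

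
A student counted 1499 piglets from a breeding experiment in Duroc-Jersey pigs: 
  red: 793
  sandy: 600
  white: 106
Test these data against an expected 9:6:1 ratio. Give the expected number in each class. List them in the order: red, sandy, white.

The 9:6:1 ratio has 16 parts, so with N = 1499 the expected counts are:
  red: 1499 × 9/16 = 843.1875
  sandy: 1499 × 6/16 = 562.125
  white: 1499 × 1/16 = 93.6875

843.1875, 562.125, 93.6875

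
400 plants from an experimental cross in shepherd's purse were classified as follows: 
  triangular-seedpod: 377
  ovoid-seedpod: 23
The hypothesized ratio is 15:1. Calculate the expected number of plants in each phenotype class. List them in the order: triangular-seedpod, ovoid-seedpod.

Total ratio parts = 16. Expected numbers out of 400:
  triangular-seedpod: 400 × 15/16 = 375
  ovoid-seedpod: 400 × 1/16 = 25

375, 25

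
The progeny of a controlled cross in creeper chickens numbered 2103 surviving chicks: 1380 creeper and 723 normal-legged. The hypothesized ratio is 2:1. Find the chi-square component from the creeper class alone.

0.345

Total ratio parts = 3. Expected numbers out of 2103:
  creeper: 2103 × 2/3 = 1402
  normal-legged: 2103 × 1/3 = 701
Contribution of creeper: (1380 − 1402)² / 1402 = 0.3452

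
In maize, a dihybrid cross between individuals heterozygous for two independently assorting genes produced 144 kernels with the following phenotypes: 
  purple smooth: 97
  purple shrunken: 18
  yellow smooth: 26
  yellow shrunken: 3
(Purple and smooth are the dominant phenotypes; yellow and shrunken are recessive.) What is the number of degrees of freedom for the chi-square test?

3

A dihybrid F₂ with independent assortment and complete dominance at both loci gives a 9:3:3:1 phenotypic ratio.
A goodness-of-fit test with 4 phenotype classes has df = 4 − 1 = 3.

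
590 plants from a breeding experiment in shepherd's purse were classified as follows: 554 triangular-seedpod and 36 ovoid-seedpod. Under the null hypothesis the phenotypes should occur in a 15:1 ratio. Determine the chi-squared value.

Expected counts for N = 590 under a 15:1 ratio (total parts = 16):
  triangular-seedpod: 590 × 15/16 = 553.125
  ovoid-seedpod: 590 × 1/16 = 36.875
χ² = Σ (O − E)² / E
  triangular-seedpod: (554 − 553.125)² / 553.125 = 0.0014
  ovoid-seedpod: (36 − 36.875)² / 36.875 = 0.0208
χ² = 0.0014 + 0.0208 = 0.0222 ≈ 0.022

0.022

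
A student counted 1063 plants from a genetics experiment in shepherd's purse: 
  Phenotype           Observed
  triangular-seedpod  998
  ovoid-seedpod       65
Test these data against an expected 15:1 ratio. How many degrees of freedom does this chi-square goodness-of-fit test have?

1

A goodness-of-fit test with 2 phenotype classes has df = 2 − 1 = 1.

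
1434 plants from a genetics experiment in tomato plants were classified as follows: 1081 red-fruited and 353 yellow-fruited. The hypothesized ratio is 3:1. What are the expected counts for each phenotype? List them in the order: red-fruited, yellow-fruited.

1075.5, 358.5

Under the 3:1 hypothesis (Σ ratio = 4, N = 1434):
  red-fruited: 1434 × 3/4 = 1075.5
  yellow-fruited: 1434 × 1/4 = 358.5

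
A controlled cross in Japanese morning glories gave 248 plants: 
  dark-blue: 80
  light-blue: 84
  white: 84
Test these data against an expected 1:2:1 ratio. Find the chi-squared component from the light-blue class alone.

12.903

Under the 1:2:1 hypothesis (Σ ratio = 4, N = 248):
  dark-blue: 248 × 1/4 = 62
  light-blue: 248 × 2/4 = 124
  white: 248 × 1/4 = 62
Contribution of light-blue: (84 − 124)² / 124 = 12.9032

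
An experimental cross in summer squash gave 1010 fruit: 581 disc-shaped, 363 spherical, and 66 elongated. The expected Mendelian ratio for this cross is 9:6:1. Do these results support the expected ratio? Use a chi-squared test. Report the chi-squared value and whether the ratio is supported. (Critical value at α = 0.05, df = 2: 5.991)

1.078; consistent

Total ratio parts = 16. Expected numbers out of 1010:
  disc-shaped: 1010 × 9/16 = 568.125
  spherical: 1010 × 6/16 = 378.75
  elongated: 1010 × 1/16 = 63.125
χ² = Σ (O − E)² / E
  disc-shaped: (581 − 568.125)² / 568.125 = 0.2918
  spherical: (363 − 378.75)² / 378.75 = 0.6550
  elongated: (66 − 63.125)² / 63.125 = 0.1309
χ² = 0.2918 + 0.6550 + 0.1309 = 1.0777 ≈ 1.078
Degrees of freedom = 3 − 1 = 2; critical value at α = 0.05 is 5.991.
Since 1.078 < 5.991, we fail to reject the null hypothesis — the data are consistent with the 9:6:1 ratio.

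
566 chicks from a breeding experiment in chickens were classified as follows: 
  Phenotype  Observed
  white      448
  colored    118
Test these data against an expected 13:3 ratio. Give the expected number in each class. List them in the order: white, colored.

459.875, 106.125

Under the 13:3 hypothesis (Σ ratio = 16, N = 566):
  white: 566 × 13/16 = 459.875
  colored: 566 × 3/16 = 106.125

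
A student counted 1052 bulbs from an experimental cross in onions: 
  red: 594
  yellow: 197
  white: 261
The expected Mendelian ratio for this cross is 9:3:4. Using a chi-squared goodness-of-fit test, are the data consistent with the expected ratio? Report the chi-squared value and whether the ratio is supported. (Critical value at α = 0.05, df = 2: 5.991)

0.024; consistent

The 9:3:4 ratio has 16 parts, so with N = 1052 the expected counts are:
  red: 1052 × 9/16 = 591.75
  yellow: 1052 × 3/16 = 197.25
  white: 1052 × 4/16 = 263
χ² = Σ (O − E)² / E
  red: (594 − 591.75)² / 591.75 = 0.0086
  yellow: (197 − 197.25)² / 197.25 = 0.0003
  white: (261 − 263)² / 263 = 0.0152
χ² = 0.0086 + 0.0003 + 0.0152 = 0.0241 ≈ 0.024
Degrees of freedom = 3 − 1 = 2; critical value at α = 0.05 is 5.991.
Since 0.024 < 5.991, we fail to reject the null hypothesis — the data are consistent with the 9:3:4 ratio.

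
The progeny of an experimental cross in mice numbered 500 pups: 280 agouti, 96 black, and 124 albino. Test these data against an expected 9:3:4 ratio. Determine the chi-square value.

0.068

The 9:3:4 ratio has 16 parts, so with N = 500 the expected counts are:
  agouti: 500 × 9/16 = 281.25
  black: 500 × 3/16 = 93.75
  albino: 500 × 4/16 = 125
χ² = Σ (O − E)² / E
  agouti: (280 − 281.25)² / 281.25 = 0.0056
  black: (96 − 93.75)² / 93.75 = 0.0540
  albino: (124 − 125)² / 125 = 0.0080
χ² = 0.0056 + 0.0540 + 0.0080 = 0.0676 ≈ 0.068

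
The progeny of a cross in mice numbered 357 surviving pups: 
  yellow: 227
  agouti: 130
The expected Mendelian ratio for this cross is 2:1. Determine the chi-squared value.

1.525

Total ratio parts = 3. Expected numbers out of 357:
  yellow: 357 × 2/3 = 238
  agouti: 357 × 1/3 = 119
χ² = Σ (O − E)² / E
  yellow: (227 − 238)² / 238 = 0.5084
  agouti: (130 − 119)² / 119 = 1.0168
χ² = 0.5084 + 1.0168 = 1.5252 ≈ 1.525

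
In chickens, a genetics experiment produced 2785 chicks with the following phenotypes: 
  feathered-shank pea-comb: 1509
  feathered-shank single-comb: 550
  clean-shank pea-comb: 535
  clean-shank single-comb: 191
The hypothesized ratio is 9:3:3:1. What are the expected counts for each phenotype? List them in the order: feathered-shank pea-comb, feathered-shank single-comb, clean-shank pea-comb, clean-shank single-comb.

1566.5625, 522.1875, 522.1875, 174.0625

Under the 9:3:3:1 hypothesis (Σ ratio = 16, N = 2785):
  feathered-shank pea-comb: 2785 × 9/16 = 1566.5625
  feathered-shank single-comb: 2785 × 3/16 = 522.1875
  clean-shank pea-comb: 2785 × 3/16 = 522.1875
  clean-shank single-comb: 2785 × 1/16 = 174.0625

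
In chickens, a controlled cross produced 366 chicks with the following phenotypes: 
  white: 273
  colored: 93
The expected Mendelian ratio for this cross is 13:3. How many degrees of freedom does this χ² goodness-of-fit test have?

A goodness-of-fit test with 2 phenotype classes has df = 2 − 1 = 1.

1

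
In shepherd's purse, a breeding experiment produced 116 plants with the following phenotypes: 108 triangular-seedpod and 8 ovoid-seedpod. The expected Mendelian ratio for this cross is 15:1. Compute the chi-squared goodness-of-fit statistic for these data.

0.083

Under the 15:1 hypothesis (Σ ratio = 16, N = 116):
  triangular-seedpod: 116 × 15/16 = 108.75
  ovoid-seedpod: 116 × 1/16 = 7.25
χ² = Σ (O − E)² / E
  triangular-seedpod: (108 − 108.75)² / 108.75 = 0.0052
  ovoid-seedpod: (8 − 7.25)² / 7.25 = 0.0776
χ² = 0.0052 + 0.0776 = 0.0828 ≈ 0.083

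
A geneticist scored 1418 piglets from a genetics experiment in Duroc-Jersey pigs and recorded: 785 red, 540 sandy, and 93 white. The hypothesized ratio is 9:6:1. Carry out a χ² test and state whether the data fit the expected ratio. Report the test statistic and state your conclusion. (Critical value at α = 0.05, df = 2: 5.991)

Under the 9:6:1 hypothesis (Σ ratio = 16, N = 1418):
  red: 1418 × 9/16 = 797.625
  sandy: 1418 × 6/16 = 531.75
  white: 1418 × 1/16 = 88.625
χ² = Σ (O − E)² / E
  red: (785 − 797.625)² / 797.625 = 0.1998
  sandy: (540 − 531.75)² / 531.75 = 0.1280
  white: (93 − 88.625)² / 88.625 = 0.2160
χ² = 0.1998 + 0.1280 + 0.2160 = 0.5438 ≈ 0.544
Degrees of freedom = 3 − 1 = 2; critical value at α = 0.05 is 5.991.
Since 0.544 < 5.991, we fail to reject the null hypothesis — the data are consistent with the 9:6:1 ratio.

0.544; consistent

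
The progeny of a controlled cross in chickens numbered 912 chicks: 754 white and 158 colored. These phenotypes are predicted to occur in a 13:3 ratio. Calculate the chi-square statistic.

1.216

Total ratio parts = 16. Expected numbers out of 912:
  white: 912 × 13/16 = 741
  colored: 912 × 3/16 = 171
χ² = Σ (O − E)² / E
  white: (754 − 741)² / 741 = 0.2281
  colored: (158 − 171)² / 171 = 0.9883
χ² = 0.2281 + 0.9883 = 1.2164 ≈ 1.216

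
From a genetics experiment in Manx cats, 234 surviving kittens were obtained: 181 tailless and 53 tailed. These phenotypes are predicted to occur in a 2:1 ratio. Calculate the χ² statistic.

Under the 2:1 hypothesis (Σ ratio = 3, N = 234):
  tailless: 234 × 2/3 = 156
  tailed: 234 × 1/3 = 78
χ² = Σ (O − E)² / E
  tailless: (181 − 156)² / 156 = 4.0064
  tailed: (53 − 78)² / 78 = 8.0128
χ² = 4.0064 + 8.0128 = 12.0192 ≈ 12.019

12.019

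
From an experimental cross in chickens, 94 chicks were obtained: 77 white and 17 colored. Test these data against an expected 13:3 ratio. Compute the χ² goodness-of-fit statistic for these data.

Under the 13:3 hypothesis (Σ ratio = 16, N = 94):
  white: 94 × 13/16 = 76.375
  colored: 94 × 3/16 = 17.625
χ² = Σ (O − E)² / E
  white: (77 − 76.375)² / 76.375 = 0.0051
  colored: (17 − 17.625)² / 17.625 = 0.0222
χ² = 0.0051 + 0.0222 = 0.0273 ≈ 0.027

0.027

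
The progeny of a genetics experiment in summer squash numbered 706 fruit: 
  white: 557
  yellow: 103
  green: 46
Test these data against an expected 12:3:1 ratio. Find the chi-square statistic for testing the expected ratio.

Total ratio parts = 16. Expected numbers out of 706:
  white: 706 × 12/16 = 529.5
  yellow: 706 × 3/16 = 132.375
  green: 706 × 1/16 = 44.125
χ² = Σ (O − E)² / E
  white: (557 − 529.5)² / 529.5 = 1.4282
  yellow: (103 − 132.375)² / 132.375 = 6.5185
  green: (46 − 44.125)² / 44.125 = 0.0797
χ² = 1.4282 + 6.5185 + 0.0797 = 8.0264 ≈ 8.026

8.026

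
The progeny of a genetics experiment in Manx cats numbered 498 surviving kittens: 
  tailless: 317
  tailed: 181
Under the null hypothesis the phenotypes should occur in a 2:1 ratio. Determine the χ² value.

Expected counts for N = 498 under a 2:1 ratio (total parts = 3):
  tailless: 498 × 2/3 = 332
  tailed: 498 × 1/3 = 166
χ² = Σ (O − E)² / E
  tailless: (317 − 332)² / 332 = 0.6777
  tailed: (181 − 166)² / 166 = 1.3554
χ² = 0.6777 + 1.3554 = 2.0331 ≈ 2.033

2.033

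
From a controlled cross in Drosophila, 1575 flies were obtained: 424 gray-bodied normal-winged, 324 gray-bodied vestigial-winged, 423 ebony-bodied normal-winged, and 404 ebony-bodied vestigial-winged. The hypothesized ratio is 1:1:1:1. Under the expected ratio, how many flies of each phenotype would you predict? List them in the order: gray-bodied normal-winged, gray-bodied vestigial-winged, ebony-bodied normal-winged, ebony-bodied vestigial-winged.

393.75, 393.75, 393.75, 393.75

Expected counts for N = 1575 under a 1:1:1:1 ratio (total parts = 4):
  gray-bodied normal-winged: 1575 × 1/4 = 393.75
  gray-bodied vestigial-winged: 1575 × 1/4 = 393.75
  ebony-bodied normal-winged: 1575 × 1/4 = 393.75
  ebony-bodied vestigial-winged: 1575 × 1/4 = 393.75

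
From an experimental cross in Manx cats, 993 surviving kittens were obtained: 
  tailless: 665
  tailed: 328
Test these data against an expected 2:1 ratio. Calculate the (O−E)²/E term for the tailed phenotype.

The 2:1 ratio has 3 parts, so with N = 993 the expected counts are:
  tailless: 993 × 2/3 = 662
  tailed: 993 × 1/3 = 331
Contribution of tailed: (328 − 331)² / 331 = 0.0272

0.027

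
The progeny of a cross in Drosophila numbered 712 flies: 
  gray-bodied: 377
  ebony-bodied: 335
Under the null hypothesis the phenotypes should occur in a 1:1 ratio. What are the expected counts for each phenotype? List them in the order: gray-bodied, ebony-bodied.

Total ratio parts = 2. Expected numbers out of 712:
  gray-bodied: 712 × 1/2 = 356
  ebony-bodied: 712 × 1/2 = 356

356, 356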